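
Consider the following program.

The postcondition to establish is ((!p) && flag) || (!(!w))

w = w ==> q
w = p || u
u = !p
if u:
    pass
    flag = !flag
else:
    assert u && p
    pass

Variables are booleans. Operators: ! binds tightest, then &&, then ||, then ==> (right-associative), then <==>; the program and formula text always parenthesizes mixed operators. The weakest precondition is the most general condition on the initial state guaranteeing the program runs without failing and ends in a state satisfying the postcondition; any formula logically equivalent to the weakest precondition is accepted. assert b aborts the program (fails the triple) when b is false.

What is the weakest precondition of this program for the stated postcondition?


Working backward. After the program, the postcondition ((!p) && flag) || (!(!w)) must hold; in canonical form it is ((!p) && flag) || w.
Then branch requires ((!p) && (!flag)) || w; else branch requires u && p && (((!p) && flag) || w).
Before the if: (u ==> (((!p) && (!flag)) || w)) && ((!u) ==> (u && p && (((!p) && flag) || w)))
Before u := !p: ((!p) ==> (((!p) && (!flag)) || w)) && (!p)
Before w := p || u: ((!p) ==> (((!p) && (!flag)) || p || u)) && (!p)
Before w := w ==> q: ((!p) ==> (((!p) && (!flag)) || p || u)) && (!p)
Answer: WP = ((!p) ==> (((!p) && (!flag)) || p || u)) && (!p)


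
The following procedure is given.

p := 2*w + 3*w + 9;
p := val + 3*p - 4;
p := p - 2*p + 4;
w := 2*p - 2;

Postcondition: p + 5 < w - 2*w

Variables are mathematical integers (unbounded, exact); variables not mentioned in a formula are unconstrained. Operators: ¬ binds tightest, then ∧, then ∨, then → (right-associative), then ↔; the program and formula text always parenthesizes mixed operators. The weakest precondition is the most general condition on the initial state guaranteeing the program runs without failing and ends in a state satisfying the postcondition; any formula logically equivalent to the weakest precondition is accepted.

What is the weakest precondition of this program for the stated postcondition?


Working backward. After the program, the postcondition p + 5 < w - 2*w must hold; in canonical form it is p + w < -5.
Before w := 2*p - 2: 3*p < -3
Before p := p - 2*p + 4: 3*p > 15
Before p := val + 3*p - 4: 9*p + 3*val > 27
Before p := 2*w + 3*w + 9: 3*val + 45*w > -54
Answer: WP = 3*val + 45*w > -54


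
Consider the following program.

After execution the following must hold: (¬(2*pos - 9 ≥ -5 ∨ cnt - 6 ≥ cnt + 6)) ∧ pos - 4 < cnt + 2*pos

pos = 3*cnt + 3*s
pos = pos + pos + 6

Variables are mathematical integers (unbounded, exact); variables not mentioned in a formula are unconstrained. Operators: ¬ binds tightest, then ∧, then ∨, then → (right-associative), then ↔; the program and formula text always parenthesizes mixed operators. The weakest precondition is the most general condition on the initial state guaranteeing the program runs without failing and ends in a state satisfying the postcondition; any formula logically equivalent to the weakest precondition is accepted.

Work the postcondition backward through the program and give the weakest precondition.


Working backward. After the program, the postcondition (¬(2*pos - 9 ≥ -5 ∨ cnt - 6 ≥ cnt + 6)) ∧ pos - 4 < cnt + 2*pos must hold; in canonical form it is (¬(2*pos ≥ 4)) ∧ cnt + pos > -4.
Before pos := pos + pos + 6: (¬(4*pos ≥ -8)) ∧ cnt + 2*pos > -10
Before pos := 3*cnt + 3*s: (¬(12*cnt + 12*s ≥ -8)) ∧ 7*cnt + 6*s > -10
Answer: WP = (¬(12*cnt + 12*s ≥ -8)) ∧ 7*cnt + 6*s > -10


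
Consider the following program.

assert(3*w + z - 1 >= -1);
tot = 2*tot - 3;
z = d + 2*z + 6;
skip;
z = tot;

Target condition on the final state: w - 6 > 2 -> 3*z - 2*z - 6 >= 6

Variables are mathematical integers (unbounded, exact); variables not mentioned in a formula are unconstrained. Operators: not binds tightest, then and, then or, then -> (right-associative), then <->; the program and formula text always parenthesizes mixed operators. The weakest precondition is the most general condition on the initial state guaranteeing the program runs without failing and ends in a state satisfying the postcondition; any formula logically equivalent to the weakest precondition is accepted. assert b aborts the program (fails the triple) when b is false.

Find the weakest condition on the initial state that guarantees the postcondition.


Working backward. After the program, the postcondition w - 6 > 2 -> 3*z - 2*z - 6 >= 6 must hold; in canonical form it is w > 8 -> z >= 12.
Before z := tot: w > 8 -> tot >= 12
Before skip: w > 8 -> tot >= 12
Before z := d + 2*z + 6: w > 8 -> tot >= 12
Before tot := 2*tot - 3: w > 8 -> 2*tot >= 15
Before assert 3*w + z - 1 >= -1: 3*w + z >= 0 and (w > 8 -> 2*tot >= 15)
Answer: WP = 3*w + z >= 0 and (w > 8 -> 2*tot >= 15)


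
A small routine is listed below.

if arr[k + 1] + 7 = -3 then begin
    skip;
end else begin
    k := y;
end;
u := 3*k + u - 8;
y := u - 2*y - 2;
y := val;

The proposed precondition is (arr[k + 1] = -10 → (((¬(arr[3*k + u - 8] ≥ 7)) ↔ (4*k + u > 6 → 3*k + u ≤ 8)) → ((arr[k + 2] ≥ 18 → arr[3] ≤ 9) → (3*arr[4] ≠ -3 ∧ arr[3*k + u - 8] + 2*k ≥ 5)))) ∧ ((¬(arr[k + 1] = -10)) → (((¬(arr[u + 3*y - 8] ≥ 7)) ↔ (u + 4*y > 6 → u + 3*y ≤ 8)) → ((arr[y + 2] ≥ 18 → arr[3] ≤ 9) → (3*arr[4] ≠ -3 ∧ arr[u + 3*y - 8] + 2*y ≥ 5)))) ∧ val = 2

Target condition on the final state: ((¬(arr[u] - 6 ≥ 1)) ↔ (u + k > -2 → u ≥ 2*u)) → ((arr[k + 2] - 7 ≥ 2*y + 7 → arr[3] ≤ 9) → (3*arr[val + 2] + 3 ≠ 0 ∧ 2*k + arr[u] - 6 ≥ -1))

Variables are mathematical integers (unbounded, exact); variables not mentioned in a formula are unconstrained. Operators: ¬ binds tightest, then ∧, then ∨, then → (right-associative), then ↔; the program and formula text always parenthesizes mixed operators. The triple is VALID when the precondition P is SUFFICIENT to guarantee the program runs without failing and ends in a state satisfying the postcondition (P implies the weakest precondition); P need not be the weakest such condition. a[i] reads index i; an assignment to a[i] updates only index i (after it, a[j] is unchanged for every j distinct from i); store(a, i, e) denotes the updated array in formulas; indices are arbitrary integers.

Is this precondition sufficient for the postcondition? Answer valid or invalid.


Working backward. After the program, the postcondition ((¬(arr[u] - 6 ≥ 1)) ↔ (u + k > -2 → u ≥ 2*u)) → ((arr[k + 2] - 7 ≥ 2*y + 7 → arr[3] ≤ 9) → (3*arr[val + 2] + 3 ≠ 0 ∧ 2*k + arr[u] - 6 ≥ -1)) must hold; in canonical form it is ((¬(arr[u] ≥ 7)) ↔ (k + u > -2 → u ≤ 0)) → ((arr[k + 2] ≥ 2*y + 14 → arr[3] ≤ 9) → (3*arr[val + 2] ≠ -3 ∧ arr[u] + 2*k ≥ 5)).
Before y := val: ((¬(arr[u] ≥ 7)) ↔ (k + u > -2 → u ≤ 0)) → ((arr[k + 2] ≥ 2*val + 14 → arr[3] ≤ 9) → (3*arr[val + 2] ≠ -3 ∧ arr[u] + 2*k ≥ 5))
Before y := u - 2*y - 2: ((¬(arr[u] ≥ 7)) ↔ (k + u > -2 → u ≤ 0)) → ((arr[k + 2] ≥ 2*val + 14 → arr[3] ≤ 9) → (3*arr[val + 2] ≠ -3 ∧ arr[u] + 2*k ≥ 5))
Before u := 3*k + u - 8: ((¬(arr[3*k + u - 8] ≥ 7)) ↔ (4*k + u > 6 → 3*k + u ≤ 8)) → ((arr[k + 2] ≥ 2*val + 14 → arr[3] ≤ 9) → (3*arr[val + 2] ≠ -3 ∧ arr[3*k + u - 8] + 2*k ≥ 5))
Then branch requires ((¬(arr[3*k + u - 8] ≥ 7)) ↔ (4*k + u > 6 → 3*k + u ≤ 8)) → ((arr[k + 2] ≥ 2*val + 14 → arr[3] ≤ 9) → (3*arr[val + 2] ≠ -3 ∧ arr[3*k + u - 8] + 2*k ≥ 5)); else branch requires ((¬(arr[u + 3*y - 8] ≥ 7)) ↔ (u + 4*y > 6 → u + 3*y ≤ 8)) → ((arr[y + 2] ≥ 2*val + 14 → arr[3] ≤ 9) → (3*arr[val + 2] ≠ -3 ∧ arr[u + 3*y - 8] + 2*y ≥ 5)).
Before the if: (arr[k + 1] = -10 → (((¬(arr[3*k + u - 8] ≥ 7)) ↔ (4*k + u > 6 → 3*k + u ≤ 8)) → ((arr[k + 2] ≥ 2*val + 14 → arr[3] ≤ 9) → (3*arr[val + 2] ≠ -3 ∧ arr[3*k + u - 8] + 2*k ≥ 5)))) ∧ ((¬(arr[k + 1] = -10)) → (((¬(arr[u + 3*y - 8] ≥ 7)) ↔ (u + 4*y > 6 → u + 3*y ≤ 8)) → ((arr[y + 2] ≥ 2*val + 14 → arr[3] ≤ 9) → (3*arr[val + 2] ≠ -3 ∧ arr[u + 3*y - 8] + 2*y ≥ 5))))
The weakest precondition is (arr[k + 1] = -10 → (((¬(arr[3*k + u - 8] ≥ 7)) ↔ (4*k + u > 6 → 3*k + u ≤ 8)) → ((arr[k + 2] ≥ 2*val + 14 → arr[3] ≤ 9) → (3*arr[val + 2] ≠ -3 ∧ arr[3*k + u - 8] + 2*k ≥ 5)))) ∧ ((¬(arr[k + 1] = -10)) → (((¬(arr[u + 3*y - 8] ≥ 7)) ↔ (u + 4*y > 6 → u + 3*y ≤ 8)) → ((arr[y + 2] ≥ 2*val + 14 → arr[3] ≤ 9) → (3*arr[val + 2] ≠ -3 ∧ arr[u + 3*y - 8] + 2*y ≥ 5)))).
Check whether (arr[k + 1] = -10 → (((¬(arr[3*k + u - 8] ≥ 7)) ↔ (4*k + u > 6 → 3*k + u ≤ 8)) → ((arr[k + 2] ≥ 18 → arr[3] ≤ 9) → (3*arr[4] ≠ -3 ∧ arr[3*k + u - 8] + 2*k ≥ 5)))) ∧ ((¬(arr[k + 1] = -10)) → (((¬(arr[u + 3*y - 8] ≥ 7)) ↔ (u + 4*y > 6 → u + 3*y ≤ 8)) → ((arr[y + 2] ≥ 18 → arr[3] ≤ 9) → (3*arr[4] ≠ -3 ∧ arr[u + 3*y - 8] + 2*y ≥ 5)))) ∧ val = 2 implies it.
Every state satisfying the precondition satisfies the weakest precondition: the implication holds.
Answer: valid


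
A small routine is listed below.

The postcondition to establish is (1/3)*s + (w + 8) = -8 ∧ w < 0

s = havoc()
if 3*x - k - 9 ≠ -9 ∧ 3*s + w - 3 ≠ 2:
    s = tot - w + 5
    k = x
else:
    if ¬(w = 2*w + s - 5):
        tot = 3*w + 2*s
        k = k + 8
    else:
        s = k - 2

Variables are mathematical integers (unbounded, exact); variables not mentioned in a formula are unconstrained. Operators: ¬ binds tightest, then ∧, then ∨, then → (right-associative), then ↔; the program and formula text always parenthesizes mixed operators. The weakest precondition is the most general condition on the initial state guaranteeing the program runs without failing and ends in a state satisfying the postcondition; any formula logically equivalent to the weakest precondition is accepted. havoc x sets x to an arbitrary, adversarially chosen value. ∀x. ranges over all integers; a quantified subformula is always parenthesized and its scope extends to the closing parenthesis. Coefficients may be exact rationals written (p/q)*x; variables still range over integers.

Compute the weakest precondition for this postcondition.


Working backward. After the program, the postcondition (1/3)*s + (w + 8) = -8 ∧ w < 0 must hold; in canonical form it is (1/3)*s + w = -16 ∧ w < 0.
Then branch requires (1/3)*tot + (2/3)*w = -53/3 ∧ w < 0; else branch requires ((¬(s + w = 5)) → ((1/3)*s + w = -16 ∧ w < 0)) ∧ (s + w = 5 → ((1/3)*k + w = -46/3 ∧ w < 0)).
Before the if: ((3*x ≠ k ∧ 3*s + w ≠ 5) → ((1/3)*tot + (2/3)*w = -53/3 ∧ w < 0)) ∧ ((¬(3*x ≠ k ∧ 3*s + w ≠ 5)) → (((¬(s + w = 5)) → ((1/3)*s + w = -16 ∧ w < 0)) ∧ (s + w = 5 → ((1/3)*k + w = -46/3 ∧ w < 0))))
Before havoc s: ∀s_1. (((3*x ≠ k ∧ 3*s_1 + w ≠ 5) → ((1/3)*tot + (2/3)*w = -53/3 ∧ w < 0)) ∧ ((¬(3*x ≠ k ∧ 3*s_1 + w ≠ 5)) → (((¬(s_1 + w = 5)) → ((1/3)*s_1 + w = -16 ∧ w < 0)) ∧ (s_1 + w = 5 → ((1/3)*k + w = -46/3 ∧ w < 0)))))
Answer: WP = ∀s_1. (((3*x ≠ k ∧ 3*s_1 + w ≠ 5) → ((1/3)*tot + (2/3)*w = -53/3 ∧ w < 0)) ∧ ((¬(3*x ≠ k ∧ 3*s_1 + w ≠ 5)) → (((¬(s_1 + w = 5)) → ((1/3)*s_1 + w = -16 ∧ w < 0)) ∧ (s_1 + w = 5 → ((1/3)*k + w = -46/3 ∧ w < 0)))))


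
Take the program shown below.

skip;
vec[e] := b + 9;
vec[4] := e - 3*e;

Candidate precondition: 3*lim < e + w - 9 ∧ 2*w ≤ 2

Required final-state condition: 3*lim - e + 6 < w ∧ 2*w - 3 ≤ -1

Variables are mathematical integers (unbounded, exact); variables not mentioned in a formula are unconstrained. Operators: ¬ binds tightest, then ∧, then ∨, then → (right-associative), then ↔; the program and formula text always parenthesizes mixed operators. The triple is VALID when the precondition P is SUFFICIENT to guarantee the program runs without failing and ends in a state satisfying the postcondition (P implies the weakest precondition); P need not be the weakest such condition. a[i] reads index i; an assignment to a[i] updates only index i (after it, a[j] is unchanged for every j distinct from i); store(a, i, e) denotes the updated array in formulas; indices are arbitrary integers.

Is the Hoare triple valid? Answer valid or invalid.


Working backward. After the program, the postcondition 3*lim - e + 6 < w ∧ 2*w - 3 ≤ -1 must hold; in canonical form it is 3*lim < e + w - 6 ∧ 2*w ≤ 2.
Before vec[4] := e - 3*e: 3*lim < e + w - 6 ∧ 2*w ≤ 2
Before vec[e] := b + 9: 3*lim < e + w - 6 ∧ 2*w ≤ 2
Before skip: 3*lim < e + w - 6 ∧ 2*w ≤ 2
The weakest precondition is 3*lim < e + w - 6 ∧ 2*w ≤ 2.
Check whether 3*lim < e + w - 9 ∧ 2*w ≤ 2 implies it.
Every state satisfying the precondition satisfies the weakest precondition: the implication holds.
Answer: valid


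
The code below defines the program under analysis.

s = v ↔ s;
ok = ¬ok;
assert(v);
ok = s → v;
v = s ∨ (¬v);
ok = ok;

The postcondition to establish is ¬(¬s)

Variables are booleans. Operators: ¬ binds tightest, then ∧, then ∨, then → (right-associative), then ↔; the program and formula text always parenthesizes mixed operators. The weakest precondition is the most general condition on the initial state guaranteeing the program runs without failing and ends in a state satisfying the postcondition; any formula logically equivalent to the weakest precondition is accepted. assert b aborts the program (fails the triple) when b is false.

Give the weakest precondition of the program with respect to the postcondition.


Working backward. After the program, the postcondition ¬(¬s) must hold; in canonical form it is s.
Before ok := ok: s
Before v := s ∨ (¬v): s
Before ok := s → v: s
Before assert v: v ∧ s
Before ok := ¬ok: v ∧ s
Before s := v ↔ s: v ∧ (v ↔ s)
Answer: WP = v ∧ (v ↔ s)


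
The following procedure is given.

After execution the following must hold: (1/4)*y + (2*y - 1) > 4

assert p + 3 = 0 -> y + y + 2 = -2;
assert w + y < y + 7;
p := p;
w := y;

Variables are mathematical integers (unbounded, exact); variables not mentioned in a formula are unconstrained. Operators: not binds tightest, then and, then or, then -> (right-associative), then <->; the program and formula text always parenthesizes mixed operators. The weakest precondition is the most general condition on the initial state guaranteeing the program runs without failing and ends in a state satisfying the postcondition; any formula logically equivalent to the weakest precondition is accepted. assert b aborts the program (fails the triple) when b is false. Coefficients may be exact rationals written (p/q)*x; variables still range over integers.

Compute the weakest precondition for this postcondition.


Working backward. After the program, the postcondition (1/4)*y + (2*y - 1) > 4 must hold; in canonical form it is (9/4)*y > 5.
Before w := y: (9/4)*y > 5
Before p := p: (9/4)*y > 5
Before assert w + y < y + 7: w < 7 and (9/4)*y > 5
Before assert p + 3 = 0 -> y + y + 2 = -2: (p = -3 -> 2*y = -4) and w < 7 and (9/4)*y > 5
Answer: WP = (p = -3 -> 2*y = -4) and w < 7 and (9/4)*y > 5


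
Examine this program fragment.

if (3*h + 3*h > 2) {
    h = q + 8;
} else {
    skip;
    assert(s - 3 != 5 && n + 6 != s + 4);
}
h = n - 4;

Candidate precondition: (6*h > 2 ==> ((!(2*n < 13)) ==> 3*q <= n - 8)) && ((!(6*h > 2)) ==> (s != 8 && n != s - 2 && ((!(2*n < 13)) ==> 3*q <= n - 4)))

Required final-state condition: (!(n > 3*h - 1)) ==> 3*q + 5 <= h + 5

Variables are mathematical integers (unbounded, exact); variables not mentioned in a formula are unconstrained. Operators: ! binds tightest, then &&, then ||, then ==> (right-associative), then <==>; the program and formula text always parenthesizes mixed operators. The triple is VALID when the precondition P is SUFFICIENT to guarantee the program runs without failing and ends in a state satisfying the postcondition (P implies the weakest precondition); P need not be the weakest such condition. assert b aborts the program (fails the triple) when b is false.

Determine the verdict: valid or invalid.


Working backward. After the program, the postcondition (!(n > 3*h - 1)) ==> 3*q + 5 <= h + 5 must hold; in canonical form it is (!(n > 3*h - 1)) ==> 3*q <= h.
Before h := n - 4: (!(2*n < 13)) ==> 3*q <= n - 4
Then branch requires (!(2*n < 13)) ==> 3*q <= n - 4; else branch requires s != 8 && n != s - 2 && ((!(2*n < 13)) ==> 3*q <= n - 4).
Before the if: (6*h > 2 ==> ((!(2*n < 13)) ==> 3*q <= n - 4)) && ((!(6*h > 2)) ==> (s != 8 && n != s - 2 && ((!(2*n < 13)) ==> 3*q <= n - 4)))
The weakest precondition is (6*h > 2 ==> ((!(2*n < 13)) ==> 3*q <= n - 4)) && ((!(6*h > 2)) ==> (s != 8 && n != s - 2 && ((!(2*n < 13)) ==> 3*q <= n - 4))).
Check whether (6*h > 2 ==> ((!(2*n < 13)) ==> 3*q <= n - 8)) && ((!(6*h > 2)) ==> (s != 8 && n != s - 2 && ((!(2*n < 13)) ==> 3*q <= n - 4))) implies it.
Every state satisfying the precondition satisfies the weakest precondition: the implication holds.
Answer: valid


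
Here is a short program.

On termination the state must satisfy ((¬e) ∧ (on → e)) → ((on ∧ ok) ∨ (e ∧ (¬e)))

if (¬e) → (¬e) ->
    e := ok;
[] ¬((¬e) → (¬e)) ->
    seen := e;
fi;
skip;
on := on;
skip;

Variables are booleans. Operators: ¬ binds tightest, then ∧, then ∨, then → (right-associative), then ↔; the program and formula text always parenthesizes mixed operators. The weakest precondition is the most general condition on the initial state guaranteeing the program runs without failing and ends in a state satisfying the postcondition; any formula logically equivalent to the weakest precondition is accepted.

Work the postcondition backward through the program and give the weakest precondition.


Working backward. After the program, the postcondition ((¬e) ∧ (on → e)) → ((on ∧ ok) ∨ (e ∧ (¬e))) must hold; in canonical form it is ((¬e) ∧ (on → e)) → (on ∧ ok).
Before skip: ((¬e) ∧ (on → e)) → (on ∧ ok)
Before on := on: ((¬e) ∧ (on → e)) → (on ∧ ok)
Before skip: ((¬e) ∧ (on → e)) → (on ∧ ok)
Then branch requires ((¬ok) ∧ (on → ok)) → (on ∧ ok); else branch requires ((¬e) ∧ (on → e)) → (on ∧ ok).
Before the if: ((¬ok) ∧ (on → ok)) → (on ∧ ok)
Answer: WP = ((¬ok) ∧ (on → ok)) → (on ∧ ok)


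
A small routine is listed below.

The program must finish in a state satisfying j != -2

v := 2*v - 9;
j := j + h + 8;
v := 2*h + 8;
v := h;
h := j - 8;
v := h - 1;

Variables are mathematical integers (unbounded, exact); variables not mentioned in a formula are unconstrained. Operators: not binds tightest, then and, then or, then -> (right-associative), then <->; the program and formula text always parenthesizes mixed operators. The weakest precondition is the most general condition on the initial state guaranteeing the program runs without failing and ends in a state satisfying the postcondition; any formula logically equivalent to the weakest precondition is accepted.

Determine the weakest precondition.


Working backward. After the program, j != -2 must hold.
Before v := h - 1: j != -2
Before h := j - 8: j != -2
Before v := h: j != -2
Before v := 2*h + 8: j != -2
Before j := j + h + 8: h + j != -10
Before v := 2*v - 9: h + j != -10
Answer: WP = h + j != -10


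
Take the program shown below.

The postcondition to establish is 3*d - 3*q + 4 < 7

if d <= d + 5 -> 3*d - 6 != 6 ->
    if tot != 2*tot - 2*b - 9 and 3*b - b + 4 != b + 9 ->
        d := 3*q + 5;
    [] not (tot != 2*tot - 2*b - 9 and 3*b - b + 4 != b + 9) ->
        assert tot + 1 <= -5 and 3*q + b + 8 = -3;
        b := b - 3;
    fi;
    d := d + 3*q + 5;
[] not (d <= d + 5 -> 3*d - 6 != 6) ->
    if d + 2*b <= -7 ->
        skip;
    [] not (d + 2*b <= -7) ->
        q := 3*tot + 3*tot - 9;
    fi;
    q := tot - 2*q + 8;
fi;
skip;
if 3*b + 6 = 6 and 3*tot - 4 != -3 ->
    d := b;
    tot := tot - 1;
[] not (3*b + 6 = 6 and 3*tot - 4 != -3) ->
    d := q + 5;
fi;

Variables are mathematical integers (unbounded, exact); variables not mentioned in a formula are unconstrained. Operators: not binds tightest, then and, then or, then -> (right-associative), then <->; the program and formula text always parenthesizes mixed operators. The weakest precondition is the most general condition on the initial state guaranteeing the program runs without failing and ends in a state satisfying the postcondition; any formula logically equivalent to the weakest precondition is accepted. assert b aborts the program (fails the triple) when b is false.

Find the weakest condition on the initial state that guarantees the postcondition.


Working backward. After the program, the postcondition 3*d - 3*q + 4 < 7 must hold; in canonical form it is 3*d < 3*q + 3.
Then branch requires 3*b < 3*q + 3; else branch requires false.
Before the if: ((3*b = 0 and 3*tot != 1) -> 3*b < 3*q + 3) and 3*b = 0 and 3*tot != 1
Before skip: ((3*b = 0 and 3*tot != 1) -> 3*b < 3*q + 3) and 3*b = 0 and 3*tot != 1
Then branch requires ((2*b != tot - 9 and b != 5) -> (((3*b = 0 and 3*tot != 1) -> 3*b < 3*q + 3) and 3*b = 0 and 3*tot != 1)) and ((not (2*b != tot - 9 and b != 5)) -> (tot <= -6 and b + 3*q = -11 and ((3*b = 9 and 3*tot != 1) -> 3*b < 3*q + 12) and 3*b = 9 and 3*tot != 1)); else branch requires (2*b + d <= -7 -> (((3*b = 0 and 3*tot != 1) -> 3*b + 6*q < 3*tot + 27) and 3*b = 0 and 3*tot != 1)) and ((not (2*b + d <= -7)) -> (((3*b = 0 and 3*tot != 1) -> 3*b + 33*tot < 81) and 3*b = 0 and 3*tot != 1)).
Before the if: (3*d != 12 -> (((2*b != tot - 9 and b != 5) -> (((3*b = 0 and 3*tot != 1) -> 3*b < 3*q + 3) and 3*b = 0 and 3*tot != 1)) and ((not (2*b != tot - 9 and b != 5)) -> (tot <= -6 and b + 3*q = -11 and ((3*b = 9 and 3*tot != 1) -> 3*b < 3*q + 12) and 3*b = 9 and 3*tot != 1)))) and ((not (3*d != 12)) -> ((2*b + d <= -7 -> (((3*b = 0 and 3*tot != 1) -> 3*b + 6*q < 3*tot + 27) and 3*b = 0 and 3*tot != 1)) and ((not (2*b + d <= -7)) -> (((3*b = 0 and 3*tot != 1) -> 3*b + 33*tot < 81) and 3*b = 0 and 3*tot != 1))))
Answer: WP = (3*d != 12 -> (((2*b != tot - 9 and b != 5) -> (((3*b = 0 and 3*tot != 1) -> 3*b < 3*q + 3) and 3*b = 0 and 3*tot != 1)) and ((not (2*b != tot - 9 and b != 5)) -> (tot <= -6 and b + 3*q = -11 and ((3*b = 9 and 3*tot != 1) -> 3*b < 3*q + 12) and 3*b = 9 and 3*tot != 1)))) and ((not (3*d != 12)) -> ((2*b + d <= -7 -> (((3*b = 0 and 3*tot != 1) -> 3*b + 6*q < 3*tot + 27) and 3*b = 0 and 3*tot != 1)) and ((not (2*b + d <= -7)) -> (((3*b = 0 and 3*tot != 1) -> 3*b + 33*tot < 81) and 3*b = 0 and 3*tot != 1))))


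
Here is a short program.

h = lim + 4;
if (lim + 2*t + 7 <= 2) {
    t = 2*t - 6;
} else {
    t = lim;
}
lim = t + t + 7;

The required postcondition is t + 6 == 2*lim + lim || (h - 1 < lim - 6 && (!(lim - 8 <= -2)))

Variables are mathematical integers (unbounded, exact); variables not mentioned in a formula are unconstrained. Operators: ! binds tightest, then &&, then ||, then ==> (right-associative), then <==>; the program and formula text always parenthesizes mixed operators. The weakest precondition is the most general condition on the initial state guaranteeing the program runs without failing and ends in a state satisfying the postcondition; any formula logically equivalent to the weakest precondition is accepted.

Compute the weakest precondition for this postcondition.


Working backward. After the program, the postcondition t + 6 == 2*lim + lim || (h - 1 < lim - 6 && (!(lim - 8 <= -2))) must hold; in canonical form it is t == 3*lim - 6 || (h < lim - 5 && (!(lim <= 6))).
Before lim := t + t + 7: 5*t == -15 || (h < 2*t + 2 && (!(2*t <= -1)))
Then branch requires 10*t == 15 || (h < 4*t - 10 && (!(4*t <= 11))); else branch requires 5*lim == -15 || (h < 2*lim + 2 && (!(2*lim <= -1))).
Before the if: (lim + 2*t <= -5 ==> (10*t == 15 || (h < 4*t - 10 && (!(4*t <= 11))))) && ((!(lim + 2*t <= -5)) ==> (5*lim == -15 || (h < 2*lim + 2 && (!(2*lim <= -1)))))
Before h := lim + 4: (lim + 2*t <= -5 ==> (10*t == 15 || (lim < 4*t - 14 && (!(4*t <= 11))))) && ((!(lim + 2*t <= -5)) ==> (5*lim == -15 || (lim > 2 && (!(2*lim <= -1)))))
Answer: WP = (lim + 2*t <= -5 ==> (10*t == 15 || (lim < 4*t - 14 && (!(4*t <= 11))))) && ((!(lim + 2*t <= -5)) ==> (5*lim == -15 || (lim > 2 && (!(2*lim <= -1)))))


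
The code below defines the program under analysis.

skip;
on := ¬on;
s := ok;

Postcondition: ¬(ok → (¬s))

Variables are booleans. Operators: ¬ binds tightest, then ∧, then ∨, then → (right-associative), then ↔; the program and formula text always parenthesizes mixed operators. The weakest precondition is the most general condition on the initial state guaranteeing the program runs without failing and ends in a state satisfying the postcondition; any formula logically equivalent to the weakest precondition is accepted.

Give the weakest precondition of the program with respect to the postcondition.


Working backward. After the program, ¬(ok → (¬s)) must hold.
Before s := ok: ¬(ok → (¬ok))
Before on := ¬on: ¬(ok → (¬ok))
Before skip: ¬(ok → (¬ok))
Answer: WP = ¬(ok → (¬ok))


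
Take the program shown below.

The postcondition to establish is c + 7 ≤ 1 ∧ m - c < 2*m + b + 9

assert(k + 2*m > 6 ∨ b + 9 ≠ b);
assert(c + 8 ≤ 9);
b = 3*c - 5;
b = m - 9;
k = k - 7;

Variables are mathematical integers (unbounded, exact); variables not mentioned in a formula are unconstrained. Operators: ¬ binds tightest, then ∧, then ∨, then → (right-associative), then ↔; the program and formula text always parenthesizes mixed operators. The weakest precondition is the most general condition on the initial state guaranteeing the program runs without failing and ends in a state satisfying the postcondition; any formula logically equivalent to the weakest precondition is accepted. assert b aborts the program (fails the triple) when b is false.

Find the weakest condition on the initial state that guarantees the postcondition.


Working backward. After the program, the postcondition c + 7 ≤ 1 ∧ m - c < 2*m + b + 9 must hold; in canonical form it is c ≤ -6 ∧ b + c + m > -9.
Before k := k - 7: c ≤ -6 ∧ b + c + m > -9
Before b := m - 9: c ≤ -6 ∧ c + 2*m > 0
Before b := 3*c - 5: c ≤ -6 ∧ c + 2*m > 0
Before assert c + 8 ≤ 9: c ≤ 1 ∧ c ≤ -6 ∧ c + 2*m > 0
Before assert k + 2*m > 6 ∨ b + 9 ≠ b: c ≤ 1 ∧ c ≤ -6 ∧ c + 2*m > 0
Answer: WP = c ≤ 1 ∧ c ≤ -6 ∧ c + 2*m > 0


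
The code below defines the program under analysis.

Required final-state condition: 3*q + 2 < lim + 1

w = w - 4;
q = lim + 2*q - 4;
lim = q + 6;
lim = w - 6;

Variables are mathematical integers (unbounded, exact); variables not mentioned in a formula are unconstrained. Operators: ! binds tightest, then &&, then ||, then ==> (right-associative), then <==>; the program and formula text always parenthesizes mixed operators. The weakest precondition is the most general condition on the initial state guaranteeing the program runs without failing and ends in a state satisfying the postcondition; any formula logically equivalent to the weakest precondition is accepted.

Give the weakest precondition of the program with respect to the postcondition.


Working backward. After the program, the postcondition 3*q + 2 < lim + 1 must hold; in canonical form it is 3*q < lim - 1.
Before lim := w - 6: 3*q < w - 7
Before lim := q + 6: 3*q < w - 7
Before q := lim + 2*q - 4: 3*lim + 6*q < w + 5
Before w := w - 4: 3*lim + 6*q < w + 1
Answer: WP = 3*lim + 6*q < w + 1


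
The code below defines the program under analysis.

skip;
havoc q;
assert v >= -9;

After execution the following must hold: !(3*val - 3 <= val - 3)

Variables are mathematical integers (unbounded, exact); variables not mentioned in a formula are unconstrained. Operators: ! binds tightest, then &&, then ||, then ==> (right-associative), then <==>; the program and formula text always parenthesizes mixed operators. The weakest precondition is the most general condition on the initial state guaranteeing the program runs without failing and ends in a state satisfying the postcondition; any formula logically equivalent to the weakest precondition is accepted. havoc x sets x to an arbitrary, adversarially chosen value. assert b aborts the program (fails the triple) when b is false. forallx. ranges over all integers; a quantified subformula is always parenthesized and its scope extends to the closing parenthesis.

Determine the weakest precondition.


Working backward. After the program, the postcondition !(3*val - 3 <= val - 3) must hold; in canonical form it is !(2*val <= 0).
Before assert v >= -9: v >= -9 && (!(2*val <= 0))
Before havoc q: v >= -9 && (!(2*val <= 0))
Before skip: v >= -9 && (!(2*val <= 0))
Answer: WP = v >= -9 && (!(2*val <= 0))


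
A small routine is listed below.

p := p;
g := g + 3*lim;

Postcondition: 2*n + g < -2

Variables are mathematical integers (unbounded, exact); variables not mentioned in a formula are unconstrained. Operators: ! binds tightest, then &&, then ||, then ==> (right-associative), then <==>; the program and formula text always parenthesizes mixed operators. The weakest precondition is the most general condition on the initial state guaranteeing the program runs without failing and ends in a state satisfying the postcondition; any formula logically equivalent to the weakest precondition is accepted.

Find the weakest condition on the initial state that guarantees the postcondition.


Working backward. After the program, the postcondition 2*n + g < -2 must hold; in canonical form it is g + 2*n < -2.
Before g := g + 3*lim: g + 3*lim + 2*n < -2
Before p := p: g + 3*lim + 2*n < -2
Answer: WP = g + 3*lim + 2*n < -2


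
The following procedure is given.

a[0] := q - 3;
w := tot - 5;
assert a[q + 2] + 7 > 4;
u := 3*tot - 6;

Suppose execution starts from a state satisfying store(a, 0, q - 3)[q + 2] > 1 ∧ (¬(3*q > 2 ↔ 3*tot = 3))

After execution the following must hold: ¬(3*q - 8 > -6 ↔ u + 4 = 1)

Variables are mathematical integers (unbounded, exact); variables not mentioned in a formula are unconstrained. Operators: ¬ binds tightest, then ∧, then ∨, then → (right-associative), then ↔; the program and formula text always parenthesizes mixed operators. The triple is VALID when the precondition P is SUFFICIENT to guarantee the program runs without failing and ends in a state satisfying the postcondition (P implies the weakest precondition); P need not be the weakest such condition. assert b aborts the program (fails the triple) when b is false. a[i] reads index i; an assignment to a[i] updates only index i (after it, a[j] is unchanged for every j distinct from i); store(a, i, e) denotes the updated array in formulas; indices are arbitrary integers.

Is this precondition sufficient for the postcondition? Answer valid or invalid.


Working backward. After the program, the postcondition ¬(3*q - 8 > -6 ↔ u + 4 = 1) must hold; in canonical form it is ¬(3*q > 2 ↔ u = -3).
Before u := 3*tot - 6: ¬(3*q > 2 ↔ 3*tot = 3)
Before assert a[q + 2] + 7 > 4: a[q + 2] > -3 ∧ (¬(3*q > 2 ↔ 3*tot = 3))
Before w := tot - 5: a[q + 2] > -3 ∧ (¬(3*q > 2 ↔ 3*tot = 3))
Before a[0] := q - 3: store(a, 0, q - 3)[q + 2] > -3 ∧ (¬(3*q > 2 ↔ 3*tot = 3))
The weakest precondition is store(a, 0, q - 3)[q + 2] > -3 ∧ (¬(3*q > 2 ↔ 3*tot = 3)).
Check whether store(a, 0, q - 3)[q + 2] > 1 ∧ (¬(3*q > 2 ↔ 3*tot = 3)) implies it.
Every state satisfying the precondition satisfies the weakest precondition: the implication holds.
Answer: valid


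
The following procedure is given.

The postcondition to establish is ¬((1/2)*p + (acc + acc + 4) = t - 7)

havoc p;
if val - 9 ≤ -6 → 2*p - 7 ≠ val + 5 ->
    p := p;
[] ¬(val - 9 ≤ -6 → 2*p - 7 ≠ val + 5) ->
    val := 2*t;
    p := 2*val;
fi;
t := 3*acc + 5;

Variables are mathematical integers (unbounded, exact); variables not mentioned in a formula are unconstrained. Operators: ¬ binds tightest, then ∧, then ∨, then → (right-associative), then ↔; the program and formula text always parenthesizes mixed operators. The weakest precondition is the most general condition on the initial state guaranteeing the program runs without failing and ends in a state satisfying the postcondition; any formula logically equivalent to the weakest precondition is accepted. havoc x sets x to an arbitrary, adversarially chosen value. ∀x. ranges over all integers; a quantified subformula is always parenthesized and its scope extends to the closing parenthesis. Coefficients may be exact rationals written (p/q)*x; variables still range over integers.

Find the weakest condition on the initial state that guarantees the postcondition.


Working backward. After the program, the postcondition ¬((1/2)*p + (acc + acc + 4) = t - 7) must hold; in canonical form it is ¬(2*acc + (1/2)*p = t - 11).
Before t := 3*acc + 5: ¬((1/2)*p = acc - 6)
Then branch requires ¬((1/2)*p = acc - 6); else branch requires ¬(2*t = acc - 6).
Before the if: ((val ≤ 3 → 2*p ≠ val + 12) → (¬((1/2)*p = acc - 6))) ∧ ((¬(val ≤ 3 → 2*p ≠ val + 12)) → (¬(2*t = acc - 6)))
Before havoc p: ∀p_1. (((val ≤ 3 → 2*p_1 ≠ val + 12) → (¬((1/2)*p_1 = acc - 6))) ∧ ((¬(val ≤ 3 → 2*p_1 ≠ val + 12)) → (¬(2*t = acc - 6))))
Answer: WP = ∀p_1. (((val ≤ 3 → 2*p_1 ≠ val + 12) → (¬((1/2)*p_1 = acc - 6))) ∧ ((¬(val ≤ 3 → 2*p_1 ≠ val + 12)) → (¬(2*t = acc - 6))))


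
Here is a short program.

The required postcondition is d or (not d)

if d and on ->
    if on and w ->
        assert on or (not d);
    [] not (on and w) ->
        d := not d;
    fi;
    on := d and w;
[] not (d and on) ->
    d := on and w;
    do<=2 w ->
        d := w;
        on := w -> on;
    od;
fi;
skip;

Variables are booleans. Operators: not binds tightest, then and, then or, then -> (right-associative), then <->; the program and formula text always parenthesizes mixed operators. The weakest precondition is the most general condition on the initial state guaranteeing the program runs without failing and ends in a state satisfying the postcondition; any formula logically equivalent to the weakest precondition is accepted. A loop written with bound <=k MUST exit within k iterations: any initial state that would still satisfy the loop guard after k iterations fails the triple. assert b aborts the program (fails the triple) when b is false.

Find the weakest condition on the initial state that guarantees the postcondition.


Working backward. After the program, the postcondition d or (not d) must hold; in canonical form it is true.
Before skip: true
Then branch requires (on and w) -> (on or (not d)); else branch requires w -> (w -> (not w)).
Before the if: ((d and on) -> ((on and w) -> (on or (not d)))) and ((not (d and on)) -> (w -> (w -> (not w))))
Answer: WP = ((d and on) -> ((on and w) -> (on or (not d)))) and ((not (d and on)) -> (w -> (w -> (not w))))


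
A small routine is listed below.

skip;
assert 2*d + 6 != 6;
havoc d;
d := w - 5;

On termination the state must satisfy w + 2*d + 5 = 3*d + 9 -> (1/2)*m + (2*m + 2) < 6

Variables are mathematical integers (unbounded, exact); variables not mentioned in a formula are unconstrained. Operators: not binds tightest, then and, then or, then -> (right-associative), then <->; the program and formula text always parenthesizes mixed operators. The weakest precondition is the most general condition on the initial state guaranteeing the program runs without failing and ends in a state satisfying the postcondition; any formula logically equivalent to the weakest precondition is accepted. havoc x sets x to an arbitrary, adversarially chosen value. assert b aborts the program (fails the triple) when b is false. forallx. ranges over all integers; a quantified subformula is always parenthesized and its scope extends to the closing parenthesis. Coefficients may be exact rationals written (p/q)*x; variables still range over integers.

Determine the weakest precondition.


Working backward. After the program, the postcondition w + 2*d + 5 = 3*d + 9 -> (1/2)*m + (2*m + 2) < 6 must hold; in canonical form it is w = d + 4 -> (5/2)*m < 4.
Before d := w - 5: true
Before havoc d: true
Before assert 2*d + 6 != 6: 2*d != 0
Before skip: 2*d != 0
Answer: WP = 2*d != 0


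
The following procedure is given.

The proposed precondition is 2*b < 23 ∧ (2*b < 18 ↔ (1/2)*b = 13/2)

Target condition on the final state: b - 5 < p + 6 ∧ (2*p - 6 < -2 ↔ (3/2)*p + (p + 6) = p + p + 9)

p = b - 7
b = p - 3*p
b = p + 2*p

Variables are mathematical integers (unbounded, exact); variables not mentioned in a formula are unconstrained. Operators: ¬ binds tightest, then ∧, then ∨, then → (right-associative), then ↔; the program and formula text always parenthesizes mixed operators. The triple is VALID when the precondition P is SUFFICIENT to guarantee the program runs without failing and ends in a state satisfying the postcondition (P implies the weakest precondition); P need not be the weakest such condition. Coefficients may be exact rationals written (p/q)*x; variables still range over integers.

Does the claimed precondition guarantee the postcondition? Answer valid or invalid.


Working backward. After the program, the postcondition b - 5 < p + 6 ∧ (2*p - 6 < -2 ↔ (3/2)*p + (p + 6) = p + p + 9) must hold; in canonical form it is b < p + 11 ∧ (2*p < 4 ↔ (1/2)*p = 3).
Before b := p + 2*p: 2*p < 11 ∧ (2*p < 4 ↔ (1/2)*p = 3)
Before b := p - 3*p: 2*p < 11 ∧ (2*p < 4 ↔ (1/2)*p = 3)
Before p := b - 7: 2*b < 25 ∧ (2*b < 18 ↔ (1/2)*b = 13/2)
The weakest precondition is 2*b < 25 ∧ (2*b < 18 ↔ (1/2)*b = 13/2).
Check whether 2*b < 23 ∧ (2*b < 18 ↔ (1/2)*b = 13/2) implies it.
Every state satisfying the precondition satisfies the weakest precondition: the implication holds.
Answer: valid


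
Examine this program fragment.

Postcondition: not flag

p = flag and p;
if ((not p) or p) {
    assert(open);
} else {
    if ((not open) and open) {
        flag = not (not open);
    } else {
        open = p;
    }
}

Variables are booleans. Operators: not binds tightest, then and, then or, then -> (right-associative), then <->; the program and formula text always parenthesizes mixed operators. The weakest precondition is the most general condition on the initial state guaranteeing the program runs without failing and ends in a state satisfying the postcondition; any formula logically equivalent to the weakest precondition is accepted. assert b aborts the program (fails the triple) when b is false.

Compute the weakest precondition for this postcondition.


Working backward. After the program, not flag must hold.
Then branch requires open and (not flag); else branch requires not flag.
Before the if: open and (not flag)
Before p := flag and p: open and (not flag)
Answer: WP = open and (not flag)


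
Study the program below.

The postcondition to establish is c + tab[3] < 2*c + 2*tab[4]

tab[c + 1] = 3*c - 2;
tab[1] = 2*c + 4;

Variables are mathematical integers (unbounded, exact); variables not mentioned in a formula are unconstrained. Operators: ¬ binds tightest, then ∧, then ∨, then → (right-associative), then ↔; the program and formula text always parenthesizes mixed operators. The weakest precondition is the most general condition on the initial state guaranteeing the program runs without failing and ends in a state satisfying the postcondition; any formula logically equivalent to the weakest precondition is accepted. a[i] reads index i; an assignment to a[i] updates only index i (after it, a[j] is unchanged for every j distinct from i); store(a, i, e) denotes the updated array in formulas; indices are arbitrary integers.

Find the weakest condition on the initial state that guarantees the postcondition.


Working backward. After the program, the postcondition c + tab[3] < 2*c + 2*tab[4] must hold; in canonical form it is tab[3] < 2*tab[4] + c.
Before tab[1] := 2*c + 4: tab[3] < 2*tab[4] + c
Before tab[c + 1] := 3*c - 2: store(tab, c + 1, 3*c - 2)[3] < 2*store(tab, c + 1, 3*c - 2)[4] + c
Answer: WP = store(tab, c + 1, 3*c - 2)[3] < 2*store(tab, c + 1, 3*c - 2)[4] + c


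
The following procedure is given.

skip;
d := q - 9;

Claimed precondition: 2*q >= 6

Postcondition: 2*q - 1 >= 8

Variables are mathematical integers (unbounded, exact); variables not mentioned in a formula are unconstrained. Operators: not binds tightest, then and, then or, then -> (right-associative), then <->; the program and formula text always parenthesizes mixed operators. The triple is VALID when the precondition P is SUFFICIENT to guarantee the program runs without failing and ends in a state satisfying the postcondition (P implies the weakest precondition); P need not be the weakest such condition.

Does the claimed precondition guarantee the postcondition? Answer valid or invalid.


Working backward. After the program, the postcondition 2*q - 1 >= 8 must hold; in canonical form it is 2*q >= 9.
Before d := q - 9: 2*q >= 9
Before skip: 2*q >= 9
The weakest precondition is 2*q >= 9.
Check whether 2*q >= 6 implies it.
Countermodel: at the initial state q = 3, the precondition holds but the weakest precondition fails.
Answer: invalid
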